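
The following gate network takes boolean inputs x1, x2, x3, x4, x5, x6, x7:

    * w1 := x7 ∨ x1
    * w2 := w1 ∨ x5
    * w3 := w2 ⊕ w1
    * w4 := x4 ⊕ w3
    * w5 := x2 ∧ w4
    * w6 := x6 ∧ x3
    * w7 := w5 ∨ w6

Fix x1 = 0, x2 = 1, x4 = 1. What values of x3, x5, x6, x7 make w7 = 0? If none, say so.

x3=0, x5=1, x6=0, x7=0

w7 = w5 ∨ w6 must be 0, so both w5 = 0 and w6 = 0.
Check with x1 = 0, x2 = 1, x4 = 1 and x3=0, x5=1, x6=0, x7=0:
w1 = x7 ∨ x1 = 0 ∨ 0 = 0
w2 = w1 ∨ x5 = 0 ∨ 1 = 1
w3 = w2 ⊕ w1 = 1 ⊕ 0 = 1
w4 = x4 ⊕ w3 = 1 ⊕ 1 = 0
w5 = x2 ∧ w4 = 1 ∧ 0 = 0
w6 = x6 ∧ x3 = 0 ∧ 0 = 0
w7 = w5 ∨ w6 = 0 ∨ 0 = 0
So w7 = 0.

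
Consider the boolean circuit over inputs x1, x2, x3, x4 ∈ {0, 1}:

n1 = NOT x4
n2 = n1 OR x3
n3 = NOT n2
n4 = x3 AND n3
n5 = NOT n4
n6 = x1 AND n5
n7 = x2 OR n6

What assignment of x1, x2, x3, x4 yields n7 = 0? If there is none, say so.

x1=0, x2=0, x3=0, x4=0

n7 = x2 OR n6 must be 0, so both x2 = 0 and n6 = 0.
n6 = x1 AND n5 must be 0, so at least one of x1, n5 is 0.
Check with x1=0, x2=0, x3=0, x4=0:
n1 = NOT x4 = NOT 0 = 1
n2 = n1 OR x3 = 1 OR 0 = 1
n3 = NOT n2 = NOT 1 = 0
n4 = x3 AND n3 = 0 AND 0 = 0
n5 = NOT n4 = NOT 0 = 1
n6 = x1 AND n5 = 0 AND 1 = 0
n7 = x2 OR n6 = 0 OR 0 = 0
So n7 = 0 as required.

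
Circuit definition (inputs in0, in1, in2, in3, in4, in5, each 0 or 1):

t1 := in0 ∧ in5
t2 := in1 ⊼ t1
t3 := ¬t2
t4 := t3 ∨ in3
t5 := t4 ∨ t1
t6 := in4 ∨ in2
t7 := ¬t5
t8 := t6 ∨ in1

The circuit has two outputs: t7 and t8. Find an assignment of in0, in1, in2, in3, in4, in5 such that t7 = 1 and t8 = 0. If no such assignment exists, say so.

in0=1, in1=0, in2=0, in3=0, in4=0, in5=0

Check with in0=1, in1=0, in2=0, in3=0, in4=0, in5=0:
t1 = in0 ∧ in5 = 1 ∧ 0 = 0
t2 = in1 ⊼ t1 = 0 ⊼ 0 = 1
t3 = ¬t2 = ¬1 = 0
t4 = t3 ∨ in3 = 0 ∨ 0 = 0
t5 = t4 ∨ t1 = 0 ∨ 0 = 0
t6 = in4 ∨ in2 = 0 ∨ 0 = 0
t7 = ¬t5 = ¬0 = 1
t8 = t6 ∨ in1 = 0 ∨ 0 = 0
So t7 = 1 and t8 = 0.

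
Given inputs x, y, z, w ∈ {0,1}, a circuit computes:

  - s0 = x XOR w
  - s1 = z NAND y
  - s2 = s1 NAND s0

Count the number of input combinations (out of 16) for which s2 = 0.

s2 = s1 NAND s0 must be 0, so both s1 = 1 and s0 = 1.
s1 = z NAND y must be 1, so at least one of z, y is 0.
s0 = x XOR w must be 1, so x and w differ.
Enumerating the 16 input combinations, 6 give s2 = 0 and 10 give s2 = 1.

6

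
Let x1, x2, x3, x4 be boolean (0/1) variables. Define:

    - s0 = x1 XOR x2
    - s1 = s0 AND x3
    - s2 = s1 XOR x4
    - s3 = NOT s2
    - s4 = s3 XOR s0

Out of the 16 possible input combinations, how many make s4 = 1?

s4 = s3 XOR s0 must be 1, so s3 and s0 differ.
Enumerating the 16 input combinations, 8 give s4 = 1 and 8 give s4 = 0.

8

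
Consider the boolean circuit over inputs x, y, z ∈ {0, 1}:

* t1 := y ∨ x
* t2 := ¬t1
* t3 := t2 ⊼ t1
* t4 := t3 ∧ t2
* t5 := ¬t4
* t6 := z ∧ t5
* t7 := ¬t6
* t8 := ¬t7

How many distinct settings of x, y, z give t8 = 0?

5

t8 = ¬t7 must be 0, so t7 = 1.
t7 = ¬t6 must be 1, so t6 = 0.
Satisfying assignments:
  x=0, y=0, z=0
  x=0, y=0, z=1
  x=0, y=1, z=0
  x=1, y=0, z=0
  x=1, y=1, z=0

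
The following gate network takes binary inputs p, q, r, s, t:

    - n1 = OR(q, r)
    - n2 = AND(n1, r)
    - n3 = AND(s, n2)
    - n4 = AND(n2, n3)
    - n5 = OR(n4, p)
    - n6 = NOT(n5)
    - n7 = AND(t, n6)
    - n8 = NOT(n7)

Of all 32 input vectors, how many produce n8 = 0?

n8 = NOT(n7) must be 0, so n7 = 1.
n7 = AND(t, n6) must be 1, so both t = 1 and n6 = 1.
n6 = NOT(n5) must be 1, so n5 = 0.
Satisfying assignments:
  p=0, q=0, r=0, s=0, t=1
  p=0, q=0, r=0, s=1, t=1
  p=0, q=0, r=1, s=0, t=1
  p=0, q=1, r=0, s=0, t=1
  p=0, q=1, r=0, s=1, t=1
  p=0, q=1, r=1, s=0, t=1

6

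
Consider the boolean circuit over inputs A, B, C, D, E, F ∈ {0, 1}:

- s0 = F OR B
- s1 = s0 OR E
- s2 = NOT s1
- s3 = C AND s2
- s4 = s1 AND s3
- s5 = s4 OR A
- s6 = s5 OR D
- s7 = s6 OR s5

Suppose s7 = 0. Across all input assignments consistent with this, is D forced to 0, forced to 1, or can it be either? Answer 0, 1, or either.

s7 = s6 OR s5 must be 0, so both s6 = 0 and s5 = 0.
s6 = s5 OR D must be 0, so both s5 = 0 and D = 0.
s5 = s4 OR A must be 0, so both s4 = 0 and A = 0.
Every assignment with s7 = 0 has D = 0; there are 16 such assignment(s).

0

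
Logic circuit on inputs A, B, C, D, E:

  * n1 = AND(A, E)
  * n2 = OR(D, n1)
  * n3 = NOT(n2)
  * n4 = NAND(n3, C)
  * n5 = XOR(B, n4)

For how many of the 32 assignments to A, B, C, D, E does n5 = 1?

n5 = XOR(B, n4) must be 1, so B and n4 differ.
Enumerating the 32 input combinations, 16 give n5 = 1 and 16 give n5 = 0.

16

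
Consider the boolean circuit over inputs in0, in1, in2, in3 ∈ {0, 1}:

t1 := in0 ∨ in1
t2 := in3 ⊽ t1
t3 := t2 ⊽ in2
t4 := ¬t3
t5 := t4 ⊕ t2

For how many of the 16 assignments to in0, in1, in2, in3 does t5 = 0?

t5 = t4 ⊕ t2 must be 0, so t4 and t2 are equal.
Enumerating the 16 input combinations, 9 give t5 = 0 and 7 give t5 = 1.

9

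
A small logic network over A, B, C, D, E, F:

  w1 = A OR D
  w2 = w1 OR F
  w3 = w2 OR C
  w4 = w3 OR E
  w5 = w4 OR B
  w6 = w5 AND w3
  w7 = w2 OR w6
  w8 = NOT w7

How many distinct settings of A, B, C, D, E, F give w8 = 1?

w8 = NOT w7 must be 1, so w7 = 0.
Enumerating the 64 input combinations, 4 give w8 = 1 and 60 give w8 = 0.

4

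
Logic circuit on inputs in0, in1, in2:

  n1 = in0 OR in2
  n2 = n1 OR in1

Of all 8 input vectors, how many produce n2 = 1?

7

n2 = n1 OR in1 must be 1, so at least one of n1, in1 is 1.
Enumerating the 8 input combinations, 7 give n2 = 1 and 1 give n2 = 0.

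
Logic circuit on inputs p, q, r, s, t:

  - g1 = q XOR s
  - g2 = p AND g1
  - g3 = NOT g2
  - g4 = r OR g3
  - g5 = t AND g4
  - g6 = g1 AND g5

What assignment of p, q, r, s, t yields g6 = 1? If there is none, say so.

Check with p=1, q=0, r=1, s=1, t=1:
g1 = q XOR s = 0 XOR 1 = 1
g2 = p AND g1 = 1 AND 1 = 1
g3 = NOT g2 = NOT 1 = 0
g4 = r OR g3 = 1 OR 0 = 1
g5 = t AND g4 = 1 AND 1 = 1
g6 = g1 AND g5 = 1 AND 1 = 1
So g6 = 1 as required.

p=1, q=0, r=1, s=1, t=1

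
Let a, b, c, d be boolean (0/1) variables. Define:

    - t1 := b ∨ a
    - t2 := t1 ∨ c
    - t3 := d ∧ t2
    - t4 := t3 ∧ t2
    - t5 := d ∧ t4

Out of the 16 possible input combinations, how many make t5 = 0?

9

t5 = d ∧ t4 must be 0, so at least one of d, t4 is 0.
Enumerating the 16 input combinations, 9 give t5 = 0 and 7 give t5 = 1.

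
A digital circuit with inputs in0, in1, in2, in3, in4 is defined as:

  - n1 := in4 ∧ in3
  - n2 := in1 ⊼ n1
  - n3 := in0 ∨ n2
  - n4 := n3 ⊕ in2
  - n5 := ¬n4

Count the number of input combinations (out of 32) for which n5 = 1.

n5 = ¬n4 must be 1, so n4 = 0.
Enumerating the 32 input combinations, 16 give n5 = 1 and 16 give n5 = 0.

16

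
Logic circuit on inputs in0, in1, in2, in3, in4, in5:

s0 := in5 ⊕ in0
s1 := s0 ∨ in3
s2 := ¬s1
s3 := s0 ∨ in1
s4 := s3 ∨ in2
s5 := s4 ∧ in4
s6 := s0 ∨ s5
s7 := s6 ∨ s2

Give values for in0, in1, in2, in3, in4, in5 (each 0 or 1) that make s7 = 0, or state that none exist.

s7 = s6 ∨ s2 must be 0, so both s6 = 0 and s2 = 0.
s6 = s0 ∨ s5 must be 0, so both s0 = 0 and s5 = 0.
s2 = ¬s1 must be 0, so s1 = 1.
Check with in0=0, in1=0, in2=0, in3=1, in4=1, in5=0:
s0 = in5 ⊕ in0 = 0 ⊕ 0 = 0
s1 = s0 ∨ in3 = 0 ∨ 1 = 1
s2 = ¬s1 = ¬1 = 0
s3 = s0 ∨ in1 = 0 ∨ 0 = 0
s4 = s3 ∨ in2 = 0 ∨ 0 = 0
s5 = s4 ∧ in4 = 0 ∧ 1 = 0
s6 = s0 ∨ s5 = 0 ∨ 0 = 0
s7 = s6 ∨ s2 = 0 ∨ 0 = 0
So s7 = 0 as required.

in0=0, in1=0, in2=0, in3=1, in4=1, in5=0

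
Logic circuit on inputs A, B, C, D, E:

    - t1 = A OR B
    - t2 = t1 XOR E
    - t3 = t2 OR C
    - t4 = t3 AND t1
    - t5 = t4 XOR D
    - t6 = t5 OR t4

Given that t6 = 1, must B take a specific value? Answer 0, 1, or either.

either

Both values of B occur among assignments with t6 = 1:
  B=0: A=0, B=0, C=0, D=1, E=0
  B=1: A=0, B=1, C=0, D=0, E=0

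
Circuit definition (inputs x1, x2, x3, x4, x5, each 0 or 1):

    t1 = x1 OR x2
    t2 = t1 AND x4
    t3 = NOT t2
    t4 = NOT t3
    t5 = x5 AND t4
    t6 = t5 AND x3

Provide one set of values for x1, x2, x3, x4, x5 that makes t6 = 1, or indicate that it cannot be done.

Check with x1=1, x2=0, x3=1, x4=1, x5=1:
t1 = x1 OR x2 = 1 OR 0 = 1
t2 = t1 AND x4 = 1 AND 1 = 1
t3 = NOT t2 = NOT 1 = 0
t4 = NOT t3 = NOT 0 = 1
t5 = x5 AND t4 = 1 AND 1 = 1
t6 = t5 AND x3 = 1 AND 1 = 1
So t6 = 1 as required.

x1=1, x2=0, x3=1, x4=1, x5=1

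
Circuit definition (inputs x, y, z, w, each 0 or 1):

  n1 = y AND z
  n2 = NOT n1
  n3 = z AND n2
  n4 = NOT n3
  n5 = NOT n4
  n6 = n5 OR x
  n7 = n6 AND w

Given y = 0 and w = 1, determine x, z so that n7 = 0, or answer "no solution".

x=0, z=0

n7 = n6 AND w must be 0, so at least one of n6, w is 0.
Check with y = 0 and w = 1 and x=0, z=0:
n1 = y AND z = 0 AND 0 = 0
n2 = NOT n1 = NOT 0 = 1
n3 = z AND n2 = 0 AND 1 = 0
n4 = NOT n3 = NOT 0 = 1
n5 = NOT n4 = NOT 1 = 0
n6 = n5 OR x = 0 OR 0 = 0
n7 = n6 AND w = 0 AND 1 = 0
So n7 = 0.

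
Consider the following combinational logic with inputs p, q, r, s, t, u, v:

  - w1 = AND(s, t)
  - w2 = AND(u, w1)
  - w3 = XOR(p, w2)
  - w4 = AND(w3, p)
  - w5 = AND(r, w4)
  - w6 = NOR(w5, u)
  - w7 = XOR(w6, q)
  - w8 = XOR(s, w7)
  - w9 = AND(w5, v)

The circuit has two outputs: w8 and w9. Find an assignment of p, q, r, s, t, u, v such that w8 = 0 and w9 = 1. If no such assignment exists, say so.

Check with p=1, q=1, r=1, s=1, t=1, u=0, v=1:
w1 = AND(s, t) = AND(1, 1) = 1
w2 = AND(u, w1) = AND(0, 1) = 0
w3 = XOR(p, w2) = XOR(1, 0) = 1
w4 = AND(w3, p) = AND(1, 1) = 1
w5 = AND(r, w4) = AND(1, 1) = 1
w6 = NOR(w5, u) = NOR(1, 0) = 0
w7 = XOR(w6, q) = XOR(0, 1) = 1
w8 = XOR(s, w7) = XOR(1, 1) = 0
w9 = AND(w5, v) = AND(1, 1) = 1
So w8 = 0 and w9 = 1.

p=1, q=1, r=1, s=1, t=1, u=0, v=1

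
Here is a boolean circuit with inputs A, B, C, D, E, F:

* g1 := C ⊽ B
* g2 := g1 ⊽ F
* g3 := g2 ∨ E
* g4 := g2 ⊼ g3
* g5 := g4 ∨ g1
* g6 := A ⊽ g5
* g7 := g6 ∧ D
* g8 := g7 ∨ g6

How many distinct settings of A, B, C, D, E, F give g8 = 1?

g8 = g7 ∨ g6 must be 1, so at least one of g7, g6 is 1.
Enumerating the 64 input combinations, 12 give g8 = 1 and 52 give g8 = 0.

12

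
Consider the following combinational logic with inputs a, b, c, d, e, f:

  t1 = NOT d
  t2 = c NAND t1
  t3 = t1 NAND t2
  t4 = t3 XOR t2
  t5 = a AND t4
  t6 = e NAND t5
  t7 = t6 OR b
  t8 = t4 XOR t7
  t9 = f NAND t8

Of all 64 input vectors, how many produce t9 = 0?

t9 = f NAND t8 must be 0, so both f = 1 and t8 = 1.
t8 = t4 XOR t7 must be 1, so t4 and t7 differ.
Enumerating the 64 input combinations, 18 give t9 = 0 and 46 give t9 = 1.

18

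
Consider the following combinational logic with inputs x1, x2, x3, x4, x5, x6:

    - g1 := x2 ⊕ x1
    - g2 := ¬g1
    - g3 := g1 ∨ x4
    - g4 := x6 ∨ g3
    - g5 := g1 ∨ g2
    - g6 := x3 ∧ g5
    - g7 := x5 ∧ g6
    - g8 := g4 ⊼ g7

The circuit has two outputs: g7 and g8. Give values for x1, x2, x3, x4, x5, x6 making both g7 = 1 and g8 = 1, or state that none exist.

Check with x1=1 x2=1 x3=1 x4=0 x5=1 x6=0:
g1 = x2 ⊕ x1 = 1 ⊕ 1 = 0
g2 = ¬g1 = ¬0 = 1
g3 = g1 ∨ x4 = 0 ∨ 0 = 0
g4 = x6 ∨ g3 = 0 ∨ 0 = 0
g5 = g1 ∨ g2 = 0 ∨ 1 = 1
g6 = x3 ∧ g5 = 1 ∧ 1 = 1
g7 = x5 ∧ g6 = 1 ∧ 1 = 1
g8 = g4 ⊼ g7 = 0 ⊼ 1 = 1
So g7 = 1 and g8 = 1.

x1=1 x2=1 x3=1 x4=0 x5=1 x6=0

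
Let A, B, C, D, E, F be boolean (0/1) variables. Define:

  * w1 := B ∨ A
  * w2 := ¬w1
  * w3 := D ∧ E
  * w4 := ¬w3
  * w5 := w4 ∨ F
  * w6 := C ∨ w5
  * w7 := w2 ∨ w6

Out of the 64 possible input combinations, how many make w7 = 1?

61

w7 = w2 ∨ w6 must be 1, so at least one of w2, w6 is 1.
Enumerating the 64 input combinations, 61 give w7 = 1 and 3 give w7 = 0.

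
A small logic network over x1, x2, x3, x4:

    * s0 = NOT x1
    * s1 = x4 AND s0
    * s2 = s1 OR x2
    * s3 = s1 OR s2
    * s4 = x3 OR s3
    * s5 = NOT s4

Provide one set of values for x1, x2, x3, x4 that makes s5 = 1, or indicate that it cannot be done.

x1=1, x2=0, x3=0, x4=1

s5 = NOT s4 must be 1, so s4 = 0.
Check with x1=1, x2=0, x3=0, x4=1:
s0 = NOT x1 = NOT 1 = 0
s1 = x4 AND s0 = 1 AND 0 = 0
s2 = s1 OR x2 = 0 OR 0 = 0
s3 = s1 OR s2 = 0 OR 0 = 0
s4 = x3 OR s3 = 0 OR 0 = 0
s5 = NOT s4 = NOT 0 = 1
So s5 = 1 as required.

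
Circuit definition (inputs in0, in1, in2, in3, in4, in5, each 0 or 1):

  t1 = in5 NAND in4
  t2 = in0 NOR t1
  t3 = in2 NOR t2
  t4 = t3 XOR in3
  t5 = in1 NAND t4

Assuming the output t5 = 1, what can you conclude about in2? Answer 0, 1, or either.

Both values of in2 occur among assignments with t5 = 1:
  in2=0: in0=0, in1=0, in2=0, in3=0, in4=0, in5=0
  in2=1: in0=0, in1=0, in2=1, in3=0, in4=0, in5=0

either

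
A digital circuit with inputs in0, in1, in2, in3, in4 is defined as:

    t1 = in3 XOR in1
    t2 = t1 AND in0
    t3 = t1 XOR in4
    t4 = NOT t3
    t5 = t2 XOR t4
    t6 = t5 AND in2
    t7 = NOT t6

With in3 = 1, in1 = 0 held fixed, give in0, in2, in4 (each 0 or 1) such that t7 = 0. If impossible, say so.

t7 = NOT t6 must be 0, so t6 = 1.
Check with in3 = 1, in1 = 0 and in0=0, in2=1, in4=1:
t1 = in3 XOR in1 = 1 XOR 0 = 1
t2 = t1 AND in0 = 1 AND 0 = 0
t3 = t1 XOR in4 = 1 XOR 1 = 0
t4 = NOT t3 = NOT 0 = 1
t5 = t2 XOR t4 = 0 XOR 1 = 1
t6 = t5 AND in2 = 1 AND 1 = 1
t7 = NOT t6 = NOT 1 = 0
So t7 = 0.

in0=0, in2=1, in4=1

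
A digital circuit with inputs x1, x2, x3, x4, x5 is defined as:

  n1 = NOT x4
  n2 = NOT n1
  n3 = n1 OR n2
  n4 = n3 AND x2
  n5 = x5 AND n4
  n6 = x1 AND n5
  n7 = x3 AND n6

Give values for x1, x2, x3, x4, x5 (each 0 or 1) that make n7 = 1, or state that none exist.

Check with x1=1 x2=1 x3=1 x4=0 x5=1:
n1 = NOT x4 = NOT 0 = 1
n2 = NOT n1 = NOT 1 = 0
n3 = n1 OR n2 = 1 OR 0 = 1
n4 = n3 AND x2 = 1 AND 1 = 1
n5 = x5 AND n4 = 1 AND 1 = 1
n6 = x1 AND n5 = 1 AND 1 = 1
n7 = x3 AND n6 = 1 AND 1 = 1
So n7 = 1 as required.

x1=1 x2=1 x3=1 x4=0 x5=1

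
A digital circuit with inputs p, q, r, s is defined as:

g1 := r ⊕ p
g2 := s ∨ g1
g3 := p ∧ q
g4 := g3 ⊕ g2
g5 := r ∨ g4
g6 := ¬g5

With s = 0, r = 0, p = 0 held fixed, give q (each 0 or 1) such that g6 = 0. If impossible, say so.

With s = 0, r = 0, p = 0 fixed, none of the 2 settings of q give g6 = 0.
For example, with q=0:
g1 = r ⊕ p = 0 ⊕ 0 = 0
g2 = s ∨ g1 = 0 ∨ 0 = 0
g3 = p ∧ q = 0 ∧ 0 = 0
g4 = g3 ⊕ g2 = 0 ⊕ 0 = 0
g5 = r ∨ g4 = 0 ∨ 0 = 0
g6 = ¬g5 = ¬0 = 1
giving g6 = 1 ≠ 0.

no solution exists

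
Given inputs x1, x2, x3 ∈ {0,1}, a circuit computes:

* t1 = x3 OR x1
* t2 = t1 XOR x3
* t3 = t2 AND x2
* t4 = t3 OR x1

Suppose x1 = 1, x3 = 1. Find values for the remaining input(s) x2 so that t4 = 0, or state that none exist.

With x1 = 1, x3 = 1 fixed, none of the 2 settings of x2 give t4 = 0.
For example, with x2=1:
t1 = x3 OR x1 = 1 OR 1 = 1
t2 = t1 XOR x3 = 1 XOR 1 = 0
t3 = t2 AND x2 = 0 AND 1 = 0
t4 = t3 OR x1 = 0 OR 1 = 1
giving t4 = 1 ≠ 0.

no solution exists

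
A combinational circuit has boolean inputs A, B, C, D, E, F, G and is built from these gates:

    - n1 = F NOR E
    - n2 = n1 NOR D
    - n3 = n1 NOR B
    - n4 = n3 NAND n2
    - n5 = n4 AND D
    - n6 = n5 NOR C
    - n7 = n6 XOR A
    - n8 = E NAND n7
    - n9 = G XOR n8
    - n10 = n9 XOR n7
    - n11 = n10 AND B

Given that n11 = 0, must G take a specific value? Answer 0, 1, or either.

either

Both values of G occur among assignments with n11 = 0:
  G=0: A=0, B=0, C=0, D=0, E=0, F=0, G=0
  G=1: A=0, B=0, C=0, D=0, E=0, F=0, G=1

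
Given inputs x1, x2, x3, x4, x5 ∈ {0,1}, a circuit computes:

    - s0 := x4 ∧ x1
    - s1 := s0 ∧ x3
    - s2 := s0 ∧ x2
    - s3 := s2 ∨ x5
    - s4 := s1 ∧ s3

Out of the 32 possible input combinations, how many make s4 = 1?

3

s4 = s1 ∧ s3 must be 1, so both s1 = 1 and s3 = 1.
Satisfying assignments:
  x1=1, x2=0, x3=1, x4=1, x5=1
  x1=1, x2=1, x3=1, x4=1, x5=0
  x1=1, x2=1, x3=1, x4=1, x5=1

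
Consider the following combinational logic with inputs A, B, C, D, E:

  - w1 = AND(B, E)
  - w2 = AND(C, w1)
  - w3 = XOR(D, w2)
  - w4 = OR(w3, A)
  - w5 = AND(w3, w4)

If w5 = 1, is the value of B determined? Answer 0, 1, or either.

either

Both values of B occur among assignments with w5 = 1:
  B=0: A=0, B=0, C=0, D=1, E=0
  B=1: A=0, B=1, C=0, D=1, E=0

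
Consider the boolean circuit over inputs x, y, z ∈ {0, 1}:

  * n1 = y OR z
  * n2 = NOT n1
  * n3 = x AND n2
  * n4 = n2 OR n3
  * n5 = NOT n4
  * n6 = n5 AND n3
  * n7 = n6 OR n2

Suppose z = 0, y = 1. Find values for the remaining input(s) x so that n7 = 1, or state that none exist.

no solution exists

With z = 0, y = 1 fixed, none of the 2 settings of x give n7 = 1.
For example, with x=0:
n1 = y OR z = 1 OR 0 = 1
n2 = NOT n1 = NOT 1 = 0
n3 = x AND n2 = 0 AND 0 = 0
n4 = n2 OR n3 = 0 OR 0 = 0
n5 = NOT n4 = NOT 0 = 1
n6 = n5 AND n3 = 1 AND 0 = 0
n7 = n6 OR n2 = 0 OR 0 = 0
giving n7 = 0 ≠ 1.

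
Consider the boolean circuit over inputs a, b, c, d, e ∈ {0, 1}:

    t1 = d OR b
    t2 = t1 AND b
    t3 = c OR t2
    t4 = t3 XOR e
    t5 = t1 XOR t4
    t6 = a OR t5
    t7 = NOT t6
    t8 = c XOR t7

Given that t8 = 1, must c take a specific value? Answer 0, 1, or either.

either

Both values of c occur among assignments with t8 = 1:
  c=0: a=0, b=0, c=0, d=0, e=0
  c=1: a=0, b=0, c=1, d=0, e=0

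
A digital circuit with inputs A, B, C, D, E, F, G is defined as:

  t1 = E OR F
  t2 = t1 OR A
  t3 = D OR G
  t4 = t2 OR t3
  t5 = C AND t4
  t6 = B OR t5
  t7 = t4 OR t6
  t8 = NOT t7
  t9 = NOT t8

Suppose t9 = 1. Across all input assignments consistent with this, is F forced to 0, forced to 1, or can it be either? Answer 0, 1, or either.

Both values of F occur among assignments with t9 = 1:
  F=0: A=0, B=0, C=0, D=0, E=0, F=0, G=1
  F=1: A=0, B=0, C=0, D=0, E=0, F=1, G=0

either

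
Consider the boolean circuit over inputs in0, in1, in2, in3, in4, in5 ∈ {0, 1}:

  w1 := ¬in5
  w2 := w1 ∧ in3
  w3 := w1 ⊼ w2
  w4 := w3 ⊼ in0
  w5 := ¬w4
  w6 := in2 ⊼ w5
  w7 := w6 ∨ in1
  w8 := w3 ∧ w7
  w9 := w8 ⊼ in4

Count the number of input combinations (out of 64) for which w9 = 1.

w9 = w8 ⊼ in4 must be 1, so at least one of w8, in4 is 0.
Enumerating the 64 input combinations, 43 give w9 = 1 and 21 give w9 = 0.

43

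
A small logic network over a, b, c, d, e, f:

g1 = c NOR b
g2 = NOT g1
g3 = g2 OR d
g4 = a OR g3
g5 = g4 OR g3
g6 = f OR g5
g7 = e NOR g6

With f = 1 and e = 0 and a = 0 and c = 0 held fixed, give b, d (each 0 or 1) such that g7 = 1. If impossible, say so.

With f = 1 and e = 0 and a = 0 and c = 0 fixed, none of the 4 settings of b, d give g7 = 1.
For example, with b=1, d=0:
g1 = c NOR b = 0 NOR 1 = 0
g2 = NOT g1 = NOT 0 = 1
g3 = g2 OR d = 1 OR 0 = 1
g4 = a OR g3 = 0 OR 1 = 1
g5 = g4 OR g3 = 1 OR 1 = 1
g6 = f OR g5 = 1 OR 1 = 1
g7 = e NOR g6 = 0 NOR 1 = 0
giving g7 = 0 ≠ 1.

no solution exists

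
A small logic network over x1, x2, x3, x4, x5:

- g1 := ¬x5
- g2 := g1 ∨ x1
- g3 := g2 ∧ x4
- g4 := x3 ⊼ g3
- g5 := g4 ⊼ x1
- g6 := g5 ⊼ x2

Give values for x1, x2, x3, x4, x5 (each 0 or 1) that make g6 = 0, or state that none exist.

g6 = g5 ⊼ x2 must be 0, so both g5 = 1 and x2 = 1.
Check with x1=0, x2=1, x3=1, x4=0, x5=0:
g1 = ¬x5 = ¬0 = 1
g2 = g1 ∨ x1 = 1 ∨ 0 = 1
g3 = g2 ∧ x4 = 1 ∧ 0 = 0
g4 = x3 ⊼ g3 = 1 ⊼ 0 = 1
g5 = g4 ⊼ x1 = 1 ⊼ 0 = 1
g6 = g5 ⊼ x2 = 1 ⊼ 1 = 0
So g6 = 0 as required.

x1=0, x2=1, x3=1, x4=0, x5=0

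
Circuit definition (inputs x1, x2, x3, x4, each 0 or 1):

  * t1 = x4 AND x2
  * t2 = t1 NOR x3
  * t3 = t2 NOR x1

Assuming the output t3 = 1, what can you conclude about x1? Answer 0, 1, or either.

t3 = t2 NOR x1 must be 1, so both t2 = 0 and x1 = 0.
t2 = t1 NOR x3 must be 0, so at least one of t1, x3 is 1.
Every assignment with t3 = 1 has x1 = 0; there are 5 such assignment(s).

0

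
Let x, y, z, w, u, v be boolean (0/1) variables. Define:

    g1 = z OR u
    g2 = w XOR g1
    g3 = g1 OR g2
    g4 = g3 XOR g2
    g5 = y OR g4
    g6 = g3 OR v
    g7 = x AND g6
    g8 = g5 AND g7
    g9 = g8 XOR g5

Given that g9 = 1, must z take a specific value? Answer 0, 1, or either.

Both values of z occur among assignments with g9 = 1:
  z=0: x=0, y=0, z=0, w=1, u=1, v=0
  z=1: x=0, y=0, z=1, w=1, u=0, v=0

either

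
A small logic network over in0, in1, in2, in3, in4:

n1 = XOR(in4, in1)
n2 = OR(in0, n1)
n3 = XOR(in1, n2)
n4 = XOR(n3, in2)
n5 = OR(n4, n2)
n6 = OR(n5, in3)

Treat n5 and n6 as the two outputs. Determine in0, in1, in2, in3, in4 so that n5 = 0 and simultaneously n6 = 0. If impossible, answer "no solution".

Check with in0=0, in1=0, in2=0, in3=0, in4=0:
n1 = XOR(in4, in1) = XOR(0, 0) = 0
n2 = OR(in0, n1) = OR(0, 0) = 0
n3 = XOR(in1, n2) = XOR(0, 0) = 0
n4 = XOR(n3, in2) = XOR(0, 0) = 0
n5 = OR(n4, n2) = OR(0, 0) = 0
n6 = OR(n5, in3) = OR(0, 0) = 0
So n5 = 0 and n6 = 0.

in0=0, in1=0, in2=0, in3=0, in4=0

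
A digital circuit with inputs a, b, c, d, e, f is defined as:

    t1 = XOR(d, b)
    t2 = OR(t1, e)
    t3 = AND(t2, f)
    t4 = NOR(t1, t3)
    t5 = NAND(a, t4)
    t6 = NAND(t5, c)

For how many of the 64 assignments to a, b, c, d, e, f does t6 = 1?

38

t6 = NAND(t5, c) must be 1, so at least one of t5, c is 0.
Enumerating the 64 input combinations, 38 give t6 = 1 and 26 give t6 = 0.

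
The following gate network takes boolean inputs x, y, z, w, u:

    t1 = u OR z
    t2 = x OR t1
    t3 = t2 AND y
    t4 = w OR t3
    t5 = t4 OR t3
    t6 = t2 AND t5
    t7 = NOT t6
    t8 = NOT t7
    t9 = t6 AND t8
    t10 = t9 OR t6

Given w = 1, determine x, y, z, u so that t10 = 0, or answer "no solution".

Check with w = 1 and x=0, y=0, z=0, u=0:
t1 = u OR z = 0 OR 0 = 0
t2 = x OR t1 = 0 OR 0 = 0
t3 = t2 AND y = 0 AND 0 = 0
t4 = w OR t3 = 1 OR 0 = 1
t5 = t4 OR t3 = 1 OR 0 = 1
t6 = t2 AND t5 = 0 AND 1 = 0
t7 = NOT t6 = NOT 0 = 1
t8 = NOT t7 = NOT 1 = 0
t9 = t6 AND t8 = 0 AND 0 = 0
t10 = t9 OR t6 = 0 OR 0 = 0
So t10 = 0.

x=0 y=0 z=0 u=0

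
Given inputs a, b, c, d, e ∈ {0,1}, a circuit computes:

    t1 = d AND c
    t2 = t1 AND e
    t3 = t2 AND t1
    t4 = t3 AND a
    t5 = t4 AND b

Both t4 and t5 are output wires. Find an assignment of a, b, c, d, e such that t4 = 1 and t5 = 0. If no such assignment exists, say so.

a=1, b=0, c=1, d=1, e=1

Check with a=1, b=0, c=1, d=1, e=1:
t1 = d AND c = 1 AND 1 = 1
t2 = t1 AND e = 1 AND 1 = 1
t3 = t2 AND t1 = 1 AND 1 = 1
t4 = t3 AND a = 1 AND 1 = 1
t5 = t4 AND b = 1 AND 0 = 0
So t4 = 1 and t5 = 0.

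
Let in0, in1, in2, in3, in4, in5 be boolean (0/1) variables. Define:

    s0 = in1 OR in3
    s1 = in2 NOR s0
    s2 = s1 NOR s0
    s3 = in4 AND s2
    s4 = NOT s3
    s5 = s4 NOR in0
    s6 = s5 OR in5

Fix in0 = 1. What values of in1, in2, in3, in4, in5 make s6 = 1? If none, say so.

in1=0, in2=1, in3=0, in4=1, in5=1

s6 = s5 OR in5 must be 1, so at least one of s5, in5 is 1.
Check with in0 = 1 and in1=0, in2=1, in3=0, in4=1, in5=1:
s0 = in1 OR in3 = 0 OR 0 = 0
s1 = in2 NOR s0 = 1 NOR 0 = 0
s2 = s1 NOR s0 = 0 NOR 0 = 1
s3 = in4 AND s2 = 1 AND 1 = 1
s4 = NOT s3 = NOT 1 = 0
s5 = s4 NOR in0 = 0 NOR 1 = 0
s6 = s5 OR in5 = 0 OR 1 = 1
So s6 = 1.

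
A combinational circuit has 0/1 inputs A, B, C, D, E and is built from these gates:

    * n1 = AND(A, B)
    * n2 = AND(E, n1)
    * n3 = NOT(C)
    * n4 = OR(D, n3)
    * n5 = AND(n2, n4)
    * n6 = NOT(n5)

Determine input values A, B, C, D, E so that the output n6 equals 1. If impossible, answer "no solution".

n6 = NOT(n5) must be 1, so n5 = 0.
n5 = AND(n2, n4) must be 0, so at least one of n2, n4 is 0.
Check with A=0, B=1, C=1, D=0, E=1:
n1 = AND(A, B) = AND(0, 1) = 0
n2 = AND(E, n1) = AND(1, 0) = 0
n3 = NOT(C) = NOT 1 = 0
n4 = OR(D, n3) = OR(0, 0) = 0
n5 = AND(n2, n4) = AND(0, 0) = 0
n6 = NOT(n5) = NOT 0 = 1
So n6 = 1 as required.

A=0, B=1, C=1, D=0, E=1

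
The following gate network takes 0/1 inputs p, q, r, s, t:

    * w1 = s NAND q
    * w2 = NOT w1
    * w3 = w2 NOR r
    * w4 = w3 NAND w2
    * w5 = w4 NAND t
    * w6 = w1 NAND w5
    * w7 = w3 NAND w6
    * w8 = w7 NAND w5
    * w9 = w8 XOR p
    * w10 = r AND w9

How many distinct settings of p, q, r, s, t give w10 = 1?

8

w10 = r AND w9 must be 1, so both r = 1 and w9 = 1.
w9 = w8 XOR p must be 1, so w8 and p differ.
Enumerating the 32 input combinations, 8 give w10 = 1 and 24 give w10 = 0.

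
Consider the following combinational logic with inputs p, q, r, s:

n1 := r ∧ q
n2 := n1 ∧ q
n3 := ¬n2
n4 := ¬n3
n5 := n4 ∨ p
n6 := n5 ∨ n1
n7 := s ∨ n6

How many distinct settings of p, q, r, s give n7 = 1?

n7 = s ∨ n6 must be 1, so at least one of s, n6 is 1.
Enumerating the 16 input combinations, 13 give n7 = 1 and 3 give n7 = 0.

13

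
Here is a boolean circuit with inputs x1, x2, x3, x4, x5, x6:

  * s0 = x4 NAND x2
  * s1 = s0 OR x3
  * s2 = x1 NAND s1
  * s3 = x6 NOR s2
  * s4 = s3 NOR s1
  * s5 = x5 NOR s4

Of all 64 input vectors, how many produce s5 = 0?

s5 = x5 NOR s4 must be 0, so at least one of x5, s4 is 1.
Enumerating the 64 input combinations, 36 give s5 = 0 and 28 give s5 = 1.

36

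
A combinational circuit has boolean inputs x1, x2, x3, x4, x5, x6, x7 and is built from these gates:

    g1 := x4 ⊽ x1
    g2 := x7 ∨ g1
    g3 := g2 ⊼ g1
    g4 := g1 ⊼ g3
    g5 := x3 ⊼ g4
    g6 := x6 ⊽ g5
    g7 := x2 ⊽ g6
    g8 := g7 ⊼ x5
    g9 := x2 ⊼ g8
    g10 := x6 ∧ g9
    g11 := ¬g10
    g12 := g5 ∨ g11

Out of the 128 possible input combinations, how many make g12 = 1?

112

g12 = g5 ∨ g11 must be 1, so at least one of g5, g11 is 1.
Enumerating the 128 input combinations, 112 give g12 = 1 and 16 give g12 = 0.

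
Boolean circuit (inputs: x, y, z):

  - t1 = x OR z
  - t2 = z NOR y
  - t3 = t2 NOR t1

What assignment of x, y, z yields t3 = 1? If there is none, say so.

t3 = t2 NOR t1 must be 1, so both t2 = 0 and t1 = 0.
t2 = z NOR y must be 0, so at least one of z, y is 1.
Check with x=0, y=1, z=0:
t1 = x OR z = 0 OR 0 = 0
t2 = z NOR y = 0 NOR 1 = 0
t3 = t2 NOR t1 = 0 NOR 0 = 1
So t3 = 1 as required.

x=0, y=1, z=0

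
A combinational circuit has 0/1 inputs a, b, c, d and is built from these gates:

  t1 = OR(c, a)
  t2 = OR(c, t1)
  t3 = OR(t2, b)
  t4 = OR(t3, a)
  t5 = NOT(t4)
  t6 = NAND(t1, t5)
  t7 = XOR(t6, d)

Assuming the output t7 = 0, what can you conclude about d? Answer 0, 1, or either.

t7 = XOR(t6, d) must be 0, so t6 and d are equal.
Every assignment with t7 = 0 has d = 1; there are 8 such assignment(s).

1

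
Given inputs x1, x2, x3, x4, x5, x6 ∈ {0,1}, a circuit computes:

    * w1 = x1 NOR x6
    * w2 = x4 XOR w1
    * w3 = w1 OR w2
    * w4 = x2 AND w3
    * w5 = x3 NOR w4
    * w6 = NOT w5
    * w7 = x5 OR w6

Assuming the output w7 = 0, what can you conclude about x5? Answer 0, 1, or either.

w7 = x5 OR w6 must be 0, so both x5 = 0 and w6 = 0.
Every assignment with w7 = 0 has x5 = 0; there are 11 such assignment(s).

0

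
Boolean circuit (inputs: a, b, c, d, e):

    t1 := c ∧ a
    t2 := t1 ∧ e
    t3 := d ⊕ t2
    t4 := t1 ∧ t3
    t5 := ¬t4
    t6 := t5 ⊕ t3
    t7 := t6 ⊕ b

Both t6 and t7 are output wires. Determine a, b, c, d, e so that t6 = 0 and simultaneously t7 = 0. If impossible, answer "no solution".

a=0, b=0, c=0, d=1, e=1

Check with a=0, b=0, c=0, d=1, e=1:
t1 = c ∧ a = 0 ∧ 0 = 0
t2 = t1 ∧ e = 0 ∧ 1 = 0
t3 = d ⊕ t2 = 1 ⊕ 0 = 1
t4 = t1 ∧ t3 = 0 ∧ 1 = 0
t5 = ¬t4 = ¬0 = 1
t6 = t5 ⊕ t3 = 1 ⊕ 1 = 0
t7 = t6 ⊕ b = 0 ⊕ 0 = 0
So t6 = 0 and t7 = 0.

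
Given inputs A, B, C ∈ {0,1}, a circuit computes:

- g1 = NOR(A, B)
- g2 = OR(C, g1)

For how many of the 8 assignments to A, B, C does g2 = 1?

g2 = OR(C, g1) must be 1, so at least one of C, g1 is 1.
Enumerating the 8 input combinations, 5 give g2 = 1 and 3 give g2 = 0.

5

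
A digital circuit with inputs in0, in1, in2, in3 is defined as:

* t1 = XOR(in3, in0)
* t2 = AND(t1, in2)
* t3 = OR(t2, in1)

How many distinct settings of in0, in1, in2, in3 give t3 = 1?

t3 = OR(t2, in1) must be 1, so at least one of t2, in1 is 1.
Enumerating the 16 input combinations, 10 give t3 = 1 and 6 give t3 = 0.

10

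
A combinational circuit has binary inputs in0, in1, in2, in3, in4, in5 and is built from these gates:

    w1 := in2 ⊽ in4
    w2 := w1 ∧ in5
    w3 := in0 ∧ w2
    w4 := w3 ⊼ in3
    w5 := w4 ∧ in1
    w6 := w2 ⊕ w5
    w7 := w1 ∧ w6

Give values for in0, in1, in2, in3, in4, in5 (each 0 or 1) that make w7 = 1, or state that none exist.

in0=1, in1=1, in2=0, in3=1, in4=0, in5=1

Check with in0=1, in1=1, in2=0, in3=1, in4=0, in5=1:
w1 = in2 ⊽ in4 = 0 ⊽ 0 = 1
w2 = w1 ∧ in5 = 1 ∧ 1 = 1
w3 = in0 ∧ w2 = 1 ∧ 1 = 1
w4 = w3 ⊼ in3 = 1 ⊼ 1 = 0
w5 = w4 ∧ in1 = 0 ∧ 1 = 0
w6 = w2 ⊕ w5 = 1 ⊕ 0 = 1
w7 = w1 ∧ w6 = 1 ∧ 1 = 1
So w7 = 1 as required.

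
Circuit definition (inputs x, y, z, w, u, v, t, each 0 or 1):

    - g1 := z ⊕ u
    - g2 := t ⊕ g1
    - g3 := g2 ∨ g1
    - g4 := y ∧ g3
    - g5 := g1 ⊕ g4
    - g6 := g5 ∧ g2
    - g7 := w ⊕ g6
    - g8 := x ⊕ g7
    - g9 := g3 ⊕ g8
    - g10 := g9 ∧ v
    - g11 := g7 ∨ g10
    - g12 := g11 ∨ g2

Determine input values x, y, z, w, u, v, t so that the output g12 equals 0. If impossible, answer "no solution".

g12 = g11 ∨ g2 must be 0, so both g11 = 0 and g2 = 0.
g11 = g7 ∨ g10 must be 0, so both g7 = 0 and g10 = 0.
g2 = t ⊕ g1 must be 0, so t and g1 are equal.
Check with x=0, y=0, z=1, w=0, u=1, v=1, t=0:
g1 = z ⊕ u = 1 ⊕ 1 = 0
g2 = t ⊕ g1 = 0 ⊕ 0 = 0
g3 = g2 ∨ g1 = 0 ∨ 0 = 0
g4 = y ∧ g3 = 0 ∧ 0 = 0
g5 = g1 ⊕ g4 = 0 ⊕ 0 = 0
g6 = g5 ∧ g2 = 0 ∧ 0 = 0
g7 = w ⊕ g6 = 0 ⊕ 0 = 0
g8 = x ⊕ g7 = 0 ⊕ 0 = 0
g9 = g3 ⊕ g8 = 0 ⊕ 0 = 0
g10 = g9 ∧ v = 0 ∧ 1 = 0
g11 = g7 ∨ g10 = 0 ∨ 0 = 0
g12 = g11 ∨ g2 = 0 ∨ 0 = 0
So g12 = 0 as required.

x=0, y=0, z=1, w=0, u=1, v=1, t=0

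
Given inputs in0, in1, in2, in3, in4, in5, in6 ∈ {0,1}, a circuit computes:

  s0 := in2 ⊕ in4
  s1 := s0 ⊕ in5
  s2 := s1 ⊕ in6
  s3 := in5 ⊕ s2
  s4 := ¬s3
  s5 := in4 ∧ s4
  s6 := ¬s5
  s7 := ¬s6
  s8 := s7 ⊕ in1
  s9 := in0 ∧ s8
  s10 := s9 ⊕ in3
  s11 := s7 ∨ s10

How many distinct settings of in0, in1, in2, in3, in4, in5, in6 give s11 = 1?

s11 = s7 ∨ s10 must be 1, so at least one of s7, s10 is 1.
Enumerating the 128 input combinations, 80 give s11 = 1 and 48 give s11 = 0.

80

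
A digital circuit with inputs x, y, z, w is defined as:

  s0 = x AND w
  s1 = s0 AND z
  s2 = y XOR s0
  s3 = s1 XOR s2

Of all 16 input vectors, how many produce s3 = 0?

8

s3 = s1 XOR s2 must be 0, so s1 and s2 are equal.
Enumerating the 16 input combinations, 8 give s3 = 0 and 8 give s3 = 1.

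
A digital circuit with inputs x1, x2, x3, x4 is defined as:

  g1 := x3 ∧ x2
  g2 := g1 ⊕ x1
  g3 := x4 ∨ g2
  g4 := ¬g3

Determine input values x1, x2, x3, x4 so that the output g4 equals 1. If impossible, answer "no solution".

Check with x1=0, x2=0, x3=1, x4=0:
g1 = x3 ∧ x2 = 1 ∧ 0 = 0
g2 = g1 ⊕ x1 = 0 ⊕ 0 = 0
g3 = x4 ∨ g2 = 0 ∨ 0 = 0
g4 = ¬g3 = ¬0 = 1
So g4 = 1 as required.

x1=0, x2=0, x3=1, x4=0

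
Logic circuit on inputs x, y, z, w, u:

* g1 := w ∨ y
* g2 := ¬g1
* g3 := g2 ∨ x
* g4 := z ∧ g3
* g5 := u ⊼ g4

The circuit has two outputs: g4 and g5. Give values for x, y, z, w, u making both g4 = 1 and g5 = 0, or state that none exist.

x=1 y=1 z=1 w=0 u=1

Check with x=1 y=1 z=1 w=0 u=1:
g1 = w ∨ y = 0 ∨ 1 = 1
g2 = ¬g1 = ¬1 = 0
g3 = g2 ∨ x = 0 ∨ 1 = 1
g4 = z ∧ g3 = 1 ∧ 1 = 1
g5 = u ⊼ g4 = 1 ⊼ 1 = 0
So g4 = 1 and g5 = 0.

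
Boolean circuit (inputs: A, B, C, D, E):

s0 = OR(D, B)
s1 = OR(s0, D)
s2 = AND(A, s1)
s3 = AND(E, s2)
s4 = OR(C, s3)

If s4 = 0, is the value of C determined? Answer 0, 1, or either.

s4 = OR(C, s3) must be 0, so both C = 0 and s3 = 0.
s3 = AND(E, s2) must be 0, so at least one of E, s2 is 0.
Every assignment with s4 = 0 has C = 0; there are 13 such assignment(s).

0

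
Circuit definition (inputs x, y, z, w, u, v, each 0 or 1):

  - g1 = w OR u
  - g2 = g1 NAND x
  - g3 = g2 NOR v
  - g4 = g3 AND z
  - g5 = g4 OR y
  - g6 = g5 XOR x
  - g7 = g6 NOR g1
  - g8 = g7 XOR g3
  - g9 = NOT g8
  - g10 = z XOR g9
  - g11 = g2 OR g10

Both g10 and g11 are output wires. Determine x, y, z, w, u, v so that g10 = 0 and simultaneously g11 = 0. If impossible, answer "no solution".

Check with x=1, y=1, z=1, w=0, u=1, v=1:
g1 = w OR u = 0 OR 1 = 1
g2 = g1 NAND x = 1 NAND 1 = 0
g3 = g2 NOR v = 0 NOR 1 = 0
g4 = g3 AND z = 0 AND 1 = 0
g5 = g4 OR y = 0 OR 1 = 1
g6 = g5 XOR x = 1 XOR 1 = 0
g7 = g6 NOR g1 = 0 NOR 1 = 0
g8 = g7 XOR g3 = 0 XOR 0 = 0
g9 = NOT g8 = NOT 0 = 1
g10 = z XOR g9 = 1 XOR 1 = 0
g11 = g2 OR g10 = 0 OR 0 = 0
So g10 = 0 and g11 = 0.

x=1, y=1, z=1, w=0, u=1, v=1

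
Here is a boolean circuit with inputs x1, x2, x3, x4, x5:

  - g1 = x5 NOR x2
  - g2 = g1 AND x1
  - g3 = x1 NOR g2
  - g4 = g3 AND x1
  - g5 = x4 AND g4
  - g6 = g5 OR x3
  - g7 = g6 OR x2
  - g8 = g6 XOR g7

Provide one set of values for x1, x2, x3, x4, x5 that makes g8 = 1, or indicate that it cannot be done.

Check with x1=0 x2=1 x3=0 x4=0 x5=1:
g1 = x5 NOR x2 = 1 NOR 1 = 0
g2 = g1 AND x1 = 0 AND 0 = 0
g3 = x1 NOR g2 = 0 NOR 0 = 1
g4 = g3 AND x1 = 1 AND 0 = 0
g5 = x4 AND g4 = 0 AND 0 = 0
g6 = g5 OR x3 = 0 OR 0 = 0
g7 = g6 OR x2 = 0 OR 1 = 1
g8 = g6 XOR g7 = 0 XOR 1 = 1
So g8 = 1 as required.

x1=0 x2=1 x3=0 x4=0 x5=1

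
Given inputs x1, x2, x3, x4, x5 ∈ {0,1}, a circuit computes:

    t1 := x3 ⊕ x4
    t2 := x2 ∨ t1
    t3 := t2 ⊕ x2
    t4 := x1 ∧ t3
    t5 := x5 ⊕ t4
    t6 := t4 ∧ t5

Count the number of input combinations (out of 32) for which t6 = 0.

30

t6 = t4 ∧ t5 must be 0, so at least one of t4, t5 is 0.
Enumerating the 32 input combinations, 30 give t6 = 0 and 2 give t6 = 1.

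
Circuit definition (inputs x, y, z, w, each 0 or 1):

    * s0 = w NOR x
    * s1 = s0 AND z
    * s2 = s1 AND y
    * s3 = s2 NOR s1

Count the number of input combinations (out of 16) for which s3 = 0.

2

s3 = s2 NOR s1 must be 0, so at least one of s2, s1 is 1.
Enumerating the 16 input combinations, 2 give s3 = 0 and 14 give s3 = 1.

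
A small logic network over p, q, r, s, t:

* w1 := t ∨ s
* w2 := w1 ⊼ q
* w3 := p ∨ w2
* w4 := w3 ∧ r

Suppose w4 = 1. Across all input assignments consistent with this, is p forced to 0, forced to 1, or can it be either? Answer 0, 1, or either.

Both values of p occur among assignments with w4 = 1:
  p=0: p=0, q=0, r=1, s=0, t=0
  p=1: p=1, q=0, r=1, s=0, t=0

either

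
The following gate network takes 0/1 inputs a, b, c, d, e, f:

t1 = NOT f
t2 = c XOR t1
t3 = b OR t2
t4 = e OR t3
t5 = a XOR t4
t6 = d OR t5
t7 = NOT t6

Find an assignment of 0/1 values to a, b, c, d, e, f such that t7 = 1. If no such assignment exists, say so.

t7 = NOT t6 must be 1, so t6 = 0.
Check with a=1 b=0 c=1 d=0 e=1 f=1:
t1 = NOT f = NOT 1 = 0
t2 = c XOR t1 = 1 XOR 0 = 1
t3 = b OR t2 = 0 OR 1 = 1
t4 = e OR t3 = 1 OR 1 = 1
t5 = a XOR t4 = 1 XOR 1 = 0
t6 = d OR t5 = 0 OR 0 = 0
t7 = NOT t6 = NOT 0 = 1
So t7 = 1 as required.

a=1 b=0 c=1 d=0 e=1 f=1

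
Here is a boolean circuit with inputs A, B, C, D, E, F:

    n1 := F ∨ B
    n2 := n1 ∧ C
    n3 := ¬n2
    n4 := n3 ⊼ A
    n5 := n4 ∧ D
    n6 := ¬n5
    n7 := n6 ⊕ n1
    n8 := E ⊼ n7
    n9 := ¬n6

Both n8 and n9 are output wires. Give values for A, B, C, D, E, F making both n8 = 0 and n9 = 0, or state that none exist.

A=1, B=0, C=1, D=0, E=1, F=0

Check with A=1, B=0, C=1, D=0, E=1, F=0:
n1 = F ∨ B = 0 ∨ 0 = 0
n2 = n1 ∧ C = 0 ∧ 1 = 0
n3 = ¬n2 = ¬0 = 1
n4 = n3 ⊼ A = 1 ⊼ 1 = 0
n5 = n4 ∧ D = 0 ∧ 0 = 0
n6 = ¬n5 = ¬0 = 1
n7 = n6 ⊕ n1 = 1 ⊕ 0 = 1
n8 = E ⊼ n7 = 1 ⊼ 1 = 0
n9 = ¬n6 = ¬1 = 0
So n8 = 0 and n9 = 0.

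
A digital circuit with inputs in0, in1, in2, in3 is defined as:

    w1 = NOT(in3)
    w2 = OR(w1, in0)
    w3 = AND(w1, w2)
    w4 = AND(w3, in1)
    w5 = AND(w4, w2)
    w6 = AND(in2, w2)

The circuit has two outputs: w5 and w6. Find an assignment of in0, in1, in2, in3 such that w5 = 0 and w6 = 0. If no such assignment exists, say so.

Check with in0=1, in1=0, in2=0, in3=1:
w1 = NOT(in3) = NOT 1 = 0
w2 = OR(w1, in0) = OR(0, 1) = 1
w3 = AND(w1, w2) = AND(0, 1) = 0
w4 = AND(w3, in1) = AND(0, 0) = 0
w5 = AND(w4, w2) = AND(0, 1) = 0
w6 = AND(in2, w2) = AND(0, 1) = 0
So w5 = 0 and w6 = 0.

in0=1, in1=0, in2=0, in3=1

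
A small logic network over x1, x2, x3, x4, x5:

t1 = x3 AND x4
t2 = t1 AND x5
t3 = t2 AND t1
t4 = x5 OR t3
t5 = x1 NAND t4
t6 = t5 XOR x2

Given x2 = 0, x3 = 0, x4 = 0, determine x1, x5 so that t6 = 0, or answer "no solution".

t6 = t5 XOR x2 must be 0, so t5 and x2 are equal.
Check with x2 = 0, x3 = 0, x4 = 0 and x1=1, x5=1:
t1 = x3 AND x4 = 0 AND 0 = 0
t2 = t1 AND x5 = 0 AND 1 = 0
t3 = t2 AND t1 = 0 AND 0 = 0
t4 = x5 OR t3 = 1 OR 0 = 1
t5 = x1 NAND t4 = 1 NAND 1 = 0
t6 = t5 XOR x2 = 0 XOR 0 = 0
So t6 = 0.

x1=1, x5=1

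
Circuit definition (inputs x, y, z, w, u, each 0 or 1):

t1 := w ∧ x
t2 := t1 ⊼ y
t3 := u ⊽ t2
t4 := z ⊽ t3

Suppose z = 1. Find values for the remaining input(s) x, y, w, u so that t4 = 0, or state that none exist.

x=1, y=0, w=1, u=1

Check with z = 1 and x=1, y=0, w=1, u=1:
t1 = w ∧ x = 1 ∧ 1 = 1
t2 = t1 ⊼ y = 1 ⊼ 0 = 1
t3 = u ⊽ t2 = 1 ⊽ 1 = 0
t4 = z ⊽ t3 = 1 ⊽ 0 = 0
So t4 = 0.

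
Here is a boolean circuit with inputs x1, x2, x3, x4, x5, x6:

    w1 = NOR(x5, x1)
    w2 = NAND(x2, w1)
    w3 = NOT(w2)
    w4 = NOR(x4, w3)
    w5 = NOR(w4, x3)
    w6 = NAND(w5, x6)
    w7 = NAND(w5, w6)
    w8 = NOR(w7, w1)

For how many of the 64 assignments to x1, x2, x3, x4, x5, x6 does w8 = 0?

58

w8 = NOR(w7, w1) must be 0, so at least one of w7, w1 is 1.
Enumerating the 64 input combinations, 58 give w8 = 0 and 6 give w8 = 1.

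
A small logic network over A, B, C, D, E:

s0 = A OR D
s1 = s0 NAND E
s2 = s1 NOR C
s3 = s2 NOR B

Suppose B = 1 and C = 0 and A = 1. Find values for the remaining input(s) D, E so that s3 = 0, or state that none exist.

Check with B = 1 and C = 0 and A = 1 and D=1, E=0:
s0 = A OR D = 1 OR 1 = 1
s1 = s0 NAND E = 1 NAND 0 = 1
s2 = s1 NOR C = 1 NOR 0 = 0
s3 = s2 NOR B = 0 NOR 1 = 0
So s3 = 0.

D=1 E=0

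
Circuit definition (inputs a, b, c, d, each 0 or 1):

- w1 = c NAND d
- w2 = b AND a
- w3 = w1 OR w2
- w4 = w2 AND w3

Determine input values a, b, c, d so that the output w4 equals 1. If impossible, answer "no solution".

w4 = w2 AND w3 must be 1, so both w2 = 1 and w3 = 1.
w2 = b AND a must be 1, so both b = 1 and a = 1.
Check with a=1, b=1, c=0, d=0:
w1 = c NAND d = 0 NAND 0 = 1
w2 = b AND a = 1 AND 1 = 1
w3 = w1 OR w2 = 1 OR 1 = 1
w4 = w2 AND w3 = 1 AND 1 = 1
So w4 = 1 as required.

a=1, b=1, c=0, d=0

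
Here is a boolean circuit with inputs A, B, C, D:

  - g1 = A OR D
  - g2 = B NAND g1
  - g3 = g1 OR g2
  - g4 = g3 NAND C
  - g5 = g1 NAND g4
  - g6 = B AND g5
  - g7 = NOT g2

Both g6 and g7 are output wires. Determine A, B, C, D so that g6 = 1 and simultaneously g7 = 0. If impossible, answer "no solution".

A=0 B=1 C=1 D=0

Check with A=0 B=1 C=1 D=0:
g1 = A OR D = 0 OR 0 = 0
g2 = B NAND g1 = 1 NAND 0 = 1
g3 = g1 OR g2 = 0 OR 1 = 1
g4 = g3 NAND C = 1 NAND 1 = 0
g5 = g1 NAND g4 = 0 NAND 0 = 1
g6 = B AND g5 = 1 AND 1 = 1
g7 = NOT g2 = NOT 1 = 0
So g6 = 1 and g7 = 0.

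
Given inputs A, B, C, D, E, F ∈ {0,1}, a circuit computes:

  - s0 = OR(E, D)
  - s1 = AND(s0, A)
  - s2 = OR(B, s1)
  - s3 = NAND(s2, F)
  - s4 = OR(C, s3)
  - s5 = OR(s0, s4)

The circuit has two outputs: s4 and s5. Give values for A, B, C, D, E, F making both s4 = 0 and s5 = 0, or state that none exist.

A=1, B=1, C=0, D=0, E=0, F=1

Check with A=1, B=1, C=0, D=0, E=0, F=1:
s0 = OR(E, D) = OR(0, 0) = 0
s1 = AND(s0, A) = AND(0, 1) = 0
s2 = OR(B, s1) = OR(1, 0) = 1
s3 = NAND(s2, F) = NAND(1, 1) = 0
s4 = OR(C, s3) = OR(0, 0) = 0
s5 = OR(s0, s4) = OR(0, 0) = 0
So s4 = 0 and s5 = 0.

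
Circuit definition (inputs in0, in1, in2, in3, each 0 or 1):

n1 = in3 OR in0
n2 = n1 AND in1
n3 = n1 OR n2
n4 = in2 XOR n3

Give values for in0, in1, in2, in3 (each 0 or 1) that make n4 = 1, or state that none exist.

in0=1, in1=1, in2=0, in3=1

n4 = in2 XOR n3 must be 1, so in2 and n3 differ.
Check with in0=1, in1=1, in2=0, in3=1:
n1 = in3 OR in0 = 1 OR 1 = 1
n2 = n1 AND in1 = 1 AND 1 = 1
n3 = n1 OR n2 = 1 OR 1 = 1
n4 = in2 XOR n3 = 0 XOR 1 = 1
So n4 = 1 as required.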